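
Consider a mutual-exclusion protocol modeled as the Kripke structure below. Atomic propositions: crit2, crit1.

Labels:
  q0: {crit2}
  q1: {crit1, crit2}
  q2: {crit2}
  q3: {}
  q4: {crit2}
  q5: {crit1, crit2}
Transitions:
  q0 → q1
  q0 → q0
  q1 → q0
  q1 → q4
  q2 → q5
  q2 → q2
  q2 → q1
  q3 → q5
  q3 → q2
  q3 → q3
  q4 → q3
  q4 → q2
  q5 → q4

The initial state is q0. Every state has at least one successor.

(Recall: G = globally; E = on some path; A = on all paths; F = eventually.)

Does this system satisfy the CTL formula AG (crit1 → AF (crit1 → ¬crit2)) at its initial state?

Yes

States satisfying crit1 → AF (crit1 → ¬crit2): {q0, q1, q2, q3, q4, q5}.
States satisfying AG (crit1 → AF (crit1 → ¬crit2)): {q0, q1, q2, q3, q4, q5}.
Every state reachable from q0 satisfies crit1 → AF (crit1 → ¬crit2).
q0 ∈ Sat(AG (crit1 → AF (crit1 → ¬crit2))).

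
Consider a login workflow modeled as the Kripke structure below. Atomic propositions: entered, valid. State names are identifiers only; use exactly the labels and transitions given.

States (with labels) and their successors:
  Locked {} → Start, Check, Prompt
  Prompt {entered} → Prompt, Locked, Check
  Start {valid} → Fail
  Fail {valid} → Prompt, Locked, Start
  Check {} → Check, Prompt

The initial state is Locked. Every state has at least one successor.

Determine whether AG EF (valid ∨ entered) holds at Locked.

States satisfying EF (valid ∨ entered): {Locked, Prompt, Start, Fail, Check}.
States satisfying AG EF (valid ∨ entered): {Locked, Prompt, Start, Fail, Check}.
Every state reachable from Locked satisfies EF (valid ∨ entered).
Locked ∈ Sat(AG EF (valid ∨ entered)).

Satisfied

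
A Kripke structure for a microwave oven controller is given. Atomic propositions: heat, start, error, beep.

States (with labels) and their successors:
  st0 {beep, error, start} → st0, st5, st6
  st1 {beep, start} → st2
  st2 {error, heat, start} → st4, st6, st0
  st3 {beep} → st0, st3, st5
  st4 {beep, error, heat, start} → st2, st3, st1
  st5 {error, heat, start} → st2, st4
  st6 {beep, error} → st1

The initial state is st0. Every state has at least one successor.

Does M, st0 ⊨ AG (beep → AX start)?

States satisfying beep → AX start: {st1, st2, st5, st6}.
States satisfying AG (beep → AX start): ∅.
st0 is reachable from st0 and violates beep → AX start, so AG fails at st0.
st0 ∉ Sat(AG (beep → AX start)).

Violated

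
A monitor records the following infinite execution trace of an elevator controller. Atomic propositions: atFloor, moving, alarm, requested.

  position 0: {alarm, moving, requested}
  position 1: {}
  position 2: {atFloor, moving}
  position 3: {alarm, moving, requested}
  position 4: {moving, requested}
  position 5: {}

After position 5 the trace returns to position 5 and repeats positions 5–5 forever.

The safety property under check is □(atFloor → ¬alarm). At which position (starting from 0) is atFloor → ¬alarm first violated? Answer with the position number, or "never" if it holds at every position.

never

atFloor → ¬alarm holds at every position 0..5, and those are all the positions the trace ever visits, so the invariant □(atFloor → ¬alarm) is never violated.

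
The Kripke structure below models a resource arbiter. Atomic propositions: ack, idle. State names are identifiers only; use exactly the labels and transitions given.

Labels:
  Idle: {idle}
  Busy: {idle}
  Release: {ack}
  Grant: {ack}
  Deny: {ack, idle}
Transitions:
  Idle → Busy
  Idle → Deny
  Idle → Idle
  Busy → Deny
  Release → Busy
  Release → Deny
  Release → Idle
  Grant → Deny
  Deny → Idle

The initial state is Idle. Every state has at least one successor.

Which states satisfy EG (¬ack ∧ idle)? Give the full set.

{Idle}

States satisfying ¬ack ∧ idle: {Idle, Busy}.
States satisfying EG (¬ack ∧ idle): {Idle}.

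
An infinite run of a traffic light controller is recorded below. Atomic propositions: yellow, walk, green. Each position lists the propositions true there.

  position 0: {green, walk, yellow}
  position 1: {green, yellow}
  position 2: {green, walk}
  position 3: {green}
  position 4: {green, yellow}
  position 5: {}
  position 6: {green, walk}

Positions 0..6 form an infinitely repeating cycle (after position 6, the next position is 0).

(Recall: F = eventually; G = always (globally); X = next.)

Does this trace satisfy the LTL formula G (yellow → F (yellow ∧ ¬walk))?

yellow → F (yellow ∧ ¬walk) holds at every position 0..6, and those are all positions ever visited, so G (yellow → F (yellow ∧ ¬walk)) holds.
Positions where yellow holds: 0, 1, 4.
Check F (yellow ∧ ¬walk) at each: 0→ok, 1→ok, 4→ok.

Holds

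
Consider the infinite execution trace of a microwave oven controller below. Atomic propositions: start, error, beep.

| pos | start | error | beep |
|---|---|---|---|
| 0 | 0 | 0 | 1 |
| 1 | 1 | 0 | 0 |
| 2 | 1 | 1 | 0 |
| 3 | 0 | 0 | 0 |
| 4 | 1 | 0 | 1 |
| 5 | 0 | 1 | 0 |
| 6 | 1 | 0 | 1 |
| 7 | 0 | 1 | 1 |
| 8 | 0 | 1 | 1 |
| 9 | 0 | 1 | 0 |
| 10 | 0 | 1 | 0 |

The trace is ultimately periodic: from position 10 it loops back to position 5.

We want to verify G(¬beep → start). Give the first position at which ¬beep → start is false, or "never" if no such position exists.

3

Check ¬beep → start at each position in order: 0 ✓, 1 ✓, 2 ✓.
At position 3 the labels are {}, so ¬beep → start is false there. This is the first violation.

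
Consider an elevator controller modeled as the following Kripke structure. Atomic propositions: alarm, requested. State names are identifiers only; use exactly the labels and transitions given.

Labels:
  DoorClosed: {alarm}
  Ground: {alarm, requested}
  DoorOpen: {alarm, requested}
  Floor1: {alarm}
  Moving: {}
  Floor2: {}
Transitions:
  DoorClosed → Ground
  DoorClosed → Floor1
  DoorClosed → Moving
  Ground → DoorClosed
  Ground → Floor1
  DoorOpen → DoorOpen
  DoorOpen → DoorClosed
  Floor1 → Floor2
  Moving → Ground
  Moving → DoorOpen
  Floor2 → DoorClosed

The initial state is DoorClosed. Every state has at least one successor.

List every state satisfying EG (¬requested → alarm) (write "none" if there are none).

States satisfying ¬requested → alarm: {DoorClosed, Ground, DoorOpen, Floor1}.
States satisfying EG (¬requested → alarm): {DoorClosed, Ground, DoorOpen}.

{DoorClosed, Ground, DoorOpen}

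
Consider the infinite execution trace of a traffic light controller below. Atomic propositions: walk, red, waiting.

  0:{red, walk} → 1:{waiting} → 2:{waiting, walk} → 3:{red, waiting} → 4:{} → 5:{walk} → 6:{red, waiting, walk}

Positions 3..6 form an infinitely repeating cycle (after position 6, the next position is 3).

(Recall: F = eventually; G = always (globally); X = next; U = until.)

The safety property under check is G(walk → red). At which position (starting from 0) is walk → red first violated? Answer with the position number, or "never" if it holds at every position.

Check walk → red at each position in order: 0 ✓, 1 ✓.
At position 2 the labels are {waiting, walk}, so walk → red is false there. This is the first violation.

2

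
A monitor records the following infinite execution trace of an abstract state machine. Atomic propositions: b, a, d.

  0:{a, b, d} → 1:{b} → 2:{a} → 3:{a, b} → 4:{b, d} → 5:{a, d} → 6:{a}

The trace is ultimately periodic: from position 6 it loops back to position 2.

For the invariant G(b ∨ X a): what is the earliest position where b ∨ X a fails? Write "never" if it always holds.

b ∨ X a holds at every position 0..6, and those are all the positions the trace ever visits, so the invariant G(b ∨ X a) is never violated.

never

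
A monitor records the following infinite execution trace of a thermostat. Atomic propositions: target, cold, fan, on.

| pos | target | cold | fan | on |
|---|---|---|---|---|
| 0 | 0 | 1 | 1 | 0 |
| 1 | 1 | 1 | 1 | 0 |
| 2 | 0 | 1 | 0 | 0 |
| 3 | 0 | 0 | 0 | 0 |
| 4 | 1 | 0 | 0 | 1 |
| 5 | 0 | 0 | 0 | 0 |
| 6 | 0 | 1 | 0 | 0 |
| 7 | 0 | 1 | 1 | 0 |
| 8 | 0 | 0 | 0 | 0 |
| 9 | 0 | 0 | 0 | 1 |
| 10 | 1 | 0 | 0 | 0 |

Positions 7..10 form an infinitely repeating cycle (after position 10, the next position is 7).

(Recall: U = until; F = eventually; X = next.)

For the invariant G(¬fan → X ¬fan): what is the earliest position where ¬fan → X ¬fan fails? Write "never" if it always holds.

6

Check ¬fan → X ¬fan at each position in order: 0 ✓, 1 ✓, 2 ✓, 3 ✓, 4 ✓, 5 ✓.
At position 6 the labels are {cold} and the next position 7 has {cold, fan}, so ¬fan → X ¬fan is false there. This is the first violation.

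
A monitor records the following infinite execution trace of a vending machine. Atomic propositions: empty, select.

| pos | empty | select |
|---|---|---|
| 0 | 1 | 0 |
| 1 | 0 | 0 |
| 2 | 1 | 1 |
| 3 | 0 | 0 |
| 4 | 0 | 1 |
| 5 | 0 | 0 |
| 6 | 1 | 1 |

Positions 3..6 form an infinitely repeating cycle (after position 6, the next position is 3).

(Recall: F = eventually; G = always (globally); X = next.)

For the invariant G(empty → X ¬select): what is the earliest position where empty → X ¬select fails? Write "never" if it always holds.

empty → X ¬select holds at every position 0..6, and those are all the positions the trace ever visits, so the invariant G(empty → X ¬select) is never violated.

never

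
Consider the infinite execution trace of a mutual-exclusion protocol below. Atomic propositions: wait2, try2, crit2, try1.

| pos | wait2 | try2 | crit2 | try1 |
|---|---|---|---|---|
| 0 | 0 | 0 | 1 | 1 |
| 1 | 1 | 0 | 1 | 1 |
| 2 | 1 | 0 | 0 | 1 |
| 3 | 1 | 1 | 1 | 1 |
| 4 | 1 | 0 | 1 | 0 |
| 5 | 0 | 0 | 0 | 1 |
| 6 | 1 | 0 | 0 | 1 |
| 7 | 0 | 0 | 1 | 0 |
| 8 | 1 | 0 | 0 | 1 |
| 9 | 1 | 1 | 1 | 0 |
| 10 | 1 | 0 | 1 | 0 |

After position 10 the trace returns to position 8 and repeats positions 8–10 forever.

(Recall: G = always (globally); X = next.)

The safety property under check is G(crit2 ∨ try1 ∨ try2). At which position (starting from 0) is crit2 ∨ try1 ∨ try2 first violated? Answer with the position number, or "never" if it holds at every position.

crit2 ∨ try1 ∨ try2 holds at every position 0..10, and those are all the positions the trace ever visits, so the invariant G(crit2 ∨ try1 ∨ try2) is never violated.

never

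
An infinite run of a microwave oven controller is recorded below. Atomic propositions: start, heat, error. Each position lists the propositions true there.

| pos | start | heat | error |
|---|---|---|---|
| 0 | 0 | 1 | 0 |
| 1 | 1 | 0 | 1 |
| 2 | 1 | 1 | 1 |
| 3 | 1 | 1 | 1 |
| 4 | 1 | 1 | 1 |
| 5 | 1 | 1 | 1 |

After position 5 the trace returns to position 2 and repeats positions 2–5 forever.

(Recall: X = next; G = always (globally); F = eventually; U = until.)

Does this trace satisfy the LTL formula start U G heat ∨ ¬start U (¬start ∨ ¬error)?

Yes

Walking from position 0: at position 0, G heat has not yet held and start fails, so start U G heat is false.
Walking from position 0: ¬start ∨ ¬error first holds at position 0, and ¬start holds at every earlier position along the way, so ¬start U (¬start ∨ ¬error) holds.
At position 0: start U G heat is false; ¬start U (¬start ∨ ¬error) is true; so start U G heat ∨ ¬start U (¬start ∨ ¬error) is true.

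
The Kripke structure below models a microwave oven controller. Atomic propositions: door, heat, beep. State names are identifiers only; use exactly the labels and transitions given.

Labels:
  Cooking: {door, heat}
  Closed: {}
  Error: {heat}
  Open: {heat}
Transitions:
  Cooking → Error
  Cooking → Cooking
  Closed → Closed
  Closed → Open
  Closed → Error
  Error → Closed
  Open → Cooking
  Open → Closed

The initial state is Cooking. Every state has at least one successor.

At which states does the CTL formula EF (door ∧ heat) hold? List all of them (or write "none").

{Cooking, Closed, Error, Open}

States satisfying door ∧ heat: {Cooking}.
States satisfying EF (door ∧ heat): {Cooking, Closed, Error, Open}.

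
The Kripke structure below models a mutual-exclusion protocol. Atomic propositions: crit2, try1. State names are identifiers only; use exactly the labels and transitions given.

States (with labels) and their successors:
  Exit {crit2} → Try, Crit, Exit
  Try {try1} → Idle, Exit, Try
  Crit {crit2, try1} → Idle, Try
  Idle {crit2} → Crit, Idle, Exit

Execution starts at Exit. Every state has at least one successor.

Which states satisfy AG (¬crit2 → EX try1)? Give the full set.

States satisfying ¬crit2 → EX try1: {Exit, Try, Crit, Idle}.
States satisfying AG (¬crit2 → EX try1): {Exit, Try, Crit, Idle}.

{Exit, Try, Crit, Idle}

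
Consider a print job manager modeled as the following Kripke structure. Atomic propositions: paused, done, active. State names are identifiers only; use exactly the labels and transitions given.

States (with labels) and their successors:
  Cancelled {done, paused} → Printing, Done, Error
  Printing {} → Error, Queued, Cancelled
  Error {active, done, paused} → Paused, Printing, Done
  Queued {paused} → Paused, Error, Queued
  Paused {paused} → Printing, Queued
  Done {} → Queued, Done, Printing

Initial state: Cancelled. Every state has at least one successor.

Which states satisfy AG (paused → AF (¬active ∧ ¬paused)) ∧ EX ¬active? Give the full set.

none

States satisfying paused → AF (¬active ∧ ¬paused): {Printing, Done}.
States satisfying AG (paused → AF (¬active ∧ ¬paused)): ∅.
States satisfying ¬active: {Cancelled, Printing, Queued, Paused, Done}.
States satisfying EX ¬active: {Cancelled, Printing, Error, Queued, Paused, Done}.
States satisfying AG (paused → AF (¬active ∧ ¬paused)) ∧ EX ¬active: ∅.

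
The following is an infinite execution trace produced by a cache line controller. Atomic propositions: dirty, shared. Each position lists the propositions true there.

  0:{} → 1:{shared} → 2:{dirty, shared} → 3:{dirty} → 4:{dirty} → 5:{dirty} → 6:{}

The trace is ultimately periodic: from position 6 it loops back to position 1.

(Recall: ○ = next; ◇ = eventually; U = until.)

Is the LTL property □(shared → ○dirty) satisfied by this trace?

shared → ○dirty holds at every position 0..6, and those are all positions ever visited, so □(shared → ○dirty) holds.
Positions where shared holds: 1, 2.
Check ○dirty at each: 1→ok, 2→ok.

Holds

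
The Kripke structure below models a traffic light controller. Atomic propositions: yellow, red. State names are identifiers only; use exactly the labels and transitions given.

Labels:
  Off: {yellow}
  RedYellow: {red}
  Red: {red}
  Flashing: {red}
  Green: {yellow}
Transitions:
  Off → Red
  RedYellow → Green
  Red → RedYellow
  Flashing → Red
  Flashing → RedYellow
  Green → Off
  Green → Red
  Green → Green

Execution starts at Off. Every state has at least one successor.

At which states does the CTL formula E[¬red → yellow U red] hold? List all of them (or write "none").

{Off, RedYellow, Red, Flashing, Green}

States satisfying ¬red → yellow: {Off, RedYellow, Red, Flashing, Green}.
States satisfying red: {RedYellow, Red, Flashing}.
States satisfying E[¬red → yellow U red]: {Off, RedYellow, Red, Flashing, Green}.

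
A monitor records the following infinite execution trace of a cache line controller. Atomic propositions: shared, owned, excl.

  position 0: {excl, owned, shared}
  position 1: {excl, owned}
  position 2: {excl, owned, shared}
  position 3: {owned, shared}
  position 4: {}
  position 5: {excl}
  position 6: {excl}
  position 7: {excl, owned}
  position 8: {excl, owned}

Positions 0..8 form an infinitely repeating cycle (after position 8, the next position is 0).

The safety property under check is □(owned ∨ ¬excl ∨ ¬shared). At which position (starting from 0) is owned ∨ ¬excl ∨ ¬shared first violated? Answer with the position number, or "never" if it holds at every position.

never

owned ∨ ¬excl ∨ ¬shared holds at every position 0..8, and those are all the positions the trace ever visits, so the invariant □(owned ∨ ¬excl ∨ ¬shared) is never violated.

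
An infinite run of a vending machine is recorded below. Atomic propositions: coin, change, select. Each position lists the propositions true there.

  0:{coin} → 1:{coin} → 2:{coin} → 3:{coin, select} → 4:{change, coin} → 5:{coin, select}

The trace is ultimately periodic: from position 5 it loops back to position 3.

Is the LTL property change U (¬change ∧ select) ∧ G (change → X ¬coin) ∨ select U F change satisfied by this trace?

Walking from position 0: F change first holds at position 0, and select holds at every earlier position along the way, so select U F change holds.
At position 0: change U (¬change ∧ select) ∧ G (change → X ¬coin) is false; select U F change is true; so change U (¬change ∧ select) ∧ G (change → X ¬coin) ∨ select U F change is true.

Satisfied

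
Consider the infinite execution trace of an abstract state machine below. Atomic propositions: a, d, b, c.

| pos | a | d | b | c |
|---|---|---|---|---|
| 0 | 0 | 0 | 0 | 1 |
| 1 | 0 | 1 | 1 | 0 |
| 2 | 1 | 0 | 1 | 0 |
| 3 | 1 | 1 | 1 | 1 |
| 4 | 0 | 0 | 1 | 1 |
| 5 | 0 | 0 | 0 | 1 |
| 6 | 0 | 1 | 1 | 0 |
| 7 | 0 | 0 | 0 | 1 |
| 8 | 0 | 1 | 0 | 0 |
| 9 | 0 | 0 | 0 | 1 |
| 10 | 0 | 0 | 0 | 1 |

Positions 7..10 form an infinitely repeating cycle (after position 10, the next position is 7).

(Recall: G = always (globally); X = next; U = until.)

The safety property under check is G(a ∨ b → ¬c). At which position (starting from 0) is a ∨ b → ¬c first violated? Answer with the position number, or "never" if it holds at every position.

3

Check a ∨ b → ¬c at each position in order: 0 ✓, 1 ✓, 2 ✓.
At position 3 the labels are {a, b, c, d}, so a ∨ b → ¬c is false there. This is the first violation.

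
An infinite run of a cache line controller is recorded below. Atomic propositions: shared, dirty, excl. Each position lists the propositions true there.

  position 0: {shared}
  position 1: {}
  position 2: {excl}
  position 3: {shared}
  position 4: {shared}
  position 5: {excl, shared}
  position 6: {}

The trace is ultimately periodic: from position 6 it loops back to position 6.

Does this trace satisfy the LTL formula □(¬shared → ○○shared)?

¬shared → ○○shared must hold at every position from 0 onward. It fails at position 6, so □(¬shared → ○○shared) is false.
Positions where ¬shared holds: 1, 2, 6.
Check ○○shared at each: 1→ok, 2→ok, 6→fails.

Does not hold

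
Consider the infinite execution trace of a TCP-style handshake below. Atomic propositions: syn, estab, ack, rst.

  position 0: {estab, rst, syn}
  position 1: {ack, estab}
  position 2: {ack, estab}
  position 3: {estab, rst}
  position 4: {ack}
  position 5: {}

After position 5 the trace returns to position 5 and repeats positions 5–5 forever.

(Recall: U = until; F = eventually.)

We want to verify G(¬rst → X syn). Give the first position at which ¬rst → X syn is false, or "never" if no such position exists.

Check ¬rst → X syn at each position in order: 0 ✓.
At position 1 the labels are {ack, estab} and the next position 2 has {ack, estab}, so ¬rst → X syn is false there. This is the first violation.

1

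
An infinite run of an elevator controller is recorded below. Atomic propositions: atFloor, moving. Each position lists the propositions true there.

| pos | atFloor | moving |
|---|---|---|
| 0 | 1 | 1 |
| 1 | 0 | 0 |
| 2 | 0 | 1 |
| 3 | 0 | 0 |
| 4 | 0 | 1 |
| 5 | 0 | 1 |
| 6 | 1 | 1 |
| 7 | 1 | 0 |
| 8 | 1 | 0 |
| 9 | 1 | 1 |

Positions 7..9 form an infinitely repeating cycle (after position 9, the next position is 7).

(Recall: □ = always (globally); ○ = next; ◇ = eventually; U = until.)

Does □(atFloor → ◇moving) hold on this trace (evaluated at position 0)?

Satisfied

atFloor → ◇moving holds at every position 0..9, and those are all positions ever visited, so □(atFloor → ◇moving) holds.
Positions where atFloor holds: 0, 6, 7, 8, 9.
Check ◇moving at each: 0→ok, 6→ok, 7→ok, 8→ok, 9→ok.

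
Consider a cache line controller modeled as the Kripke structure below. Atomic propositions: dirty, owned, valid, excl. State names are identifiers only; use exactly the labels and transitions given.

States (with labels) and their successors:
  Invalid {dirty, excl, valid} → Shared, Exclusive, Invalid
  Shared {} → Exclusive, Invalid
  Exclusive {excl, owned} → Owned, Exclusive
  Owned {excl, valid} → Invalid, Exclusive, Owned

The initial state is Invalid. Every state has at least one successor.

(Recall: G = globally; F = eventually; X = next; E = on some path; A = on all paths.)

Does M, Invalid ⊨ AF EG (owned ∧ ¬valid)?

States satisfying EG (owned ∧ ¬valid): {Exclusive}.
States satisfying AF EG (owned ∧ ¬valid): {Exclusive}.
There is a path from Invalid along which EG (owned ∧ ¬valid) never holds.
Invalid ∉ Sat(AF EG (owned ∧ ¬valid)).

No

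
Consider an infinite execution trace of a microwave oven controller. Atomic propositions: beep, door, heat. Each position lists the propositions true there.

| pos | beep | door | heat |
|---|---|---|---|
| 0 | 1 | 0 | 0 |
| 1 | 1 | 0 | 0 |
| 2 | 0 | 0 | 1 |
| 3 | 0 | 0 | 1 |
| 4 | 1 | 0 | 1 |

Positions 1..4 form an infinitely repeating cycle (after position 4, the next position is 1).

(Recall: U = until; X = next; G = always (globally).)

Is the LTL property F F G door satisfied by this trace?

Violated

F G door is false at every position 0..4, so it never becomes true and F F G door fails.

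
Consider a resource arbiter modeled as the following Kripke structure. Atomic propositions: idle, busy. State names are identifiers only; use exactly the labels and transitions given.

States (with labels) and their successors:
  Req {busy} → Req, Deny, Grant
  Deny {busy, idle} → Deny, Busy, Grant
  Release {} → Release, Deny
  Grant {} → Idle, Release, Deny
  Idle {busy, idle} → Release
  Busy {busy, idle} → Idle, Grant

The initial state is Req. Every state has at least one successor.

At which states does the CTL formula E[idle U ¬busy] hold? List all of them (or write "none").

{Deny, Release, Grant, Idle, Busy}

States satisfying idle: {Deny, Idle, Busy}.
States satisfying ¬busy: {Release, Grant}.
States satisfying E[idle U ¬busy]: {Deny, Release, Grant, Idle, Busy}.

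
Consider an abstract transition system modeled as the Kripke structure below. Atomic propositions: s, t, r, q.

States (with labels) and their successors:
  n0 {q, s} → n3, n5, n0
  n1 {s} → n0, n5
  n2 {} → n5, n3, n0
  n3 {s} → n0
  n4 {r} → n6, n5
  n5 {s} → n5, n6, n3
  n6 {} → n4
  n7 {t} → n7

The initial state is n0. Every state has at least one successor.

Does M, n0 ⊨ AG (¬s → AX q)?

Violated

States satisfying ¬s → AX q: {n0, n1, n3, n5}.
States satisfying AG (¬s → AX q): ∅.
n4 is reachable from n0 and violates ¬s → AX q, so AG fails at n0.
n0 ∉ Sat(AG (¬s → AX q)).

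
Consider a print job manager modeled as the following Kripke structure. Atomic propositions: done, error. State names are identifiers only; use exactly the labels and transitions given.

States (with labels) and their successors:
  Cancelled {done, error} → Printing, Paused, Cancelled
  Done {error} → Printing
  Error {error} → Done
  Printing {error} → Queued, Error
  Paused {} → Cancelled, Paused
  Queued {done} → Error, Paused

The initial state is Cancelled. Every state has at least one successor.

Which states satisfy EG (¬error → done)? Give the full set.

States satisfying ¬error → done: {Cancelled, Done, Error, Printing, Queued}.
States satisfying EG (¬error → done): {Cancelled, Done, Error, Printing, Queued}.

{Cancelled, Done, Error, Printing, Queued}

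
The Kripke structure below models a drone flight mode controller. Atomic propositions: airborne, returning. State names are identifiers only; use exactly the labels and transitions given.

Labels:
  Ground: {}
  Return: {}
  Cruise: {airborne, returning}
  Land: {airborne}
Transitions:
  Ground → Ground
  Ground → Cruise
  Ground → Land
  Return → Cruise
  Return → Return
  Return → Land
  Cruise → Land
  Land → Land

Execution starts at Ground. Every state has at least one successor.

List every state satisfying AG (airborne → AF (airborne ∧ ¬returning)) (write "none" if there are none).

States satisfying airborne → AF (airborne ∧ ¬returning): {Ground, Return, Cruise, Land}.
States satisfying AG (airborne → AF (airborne ∧ ¬returning)): {Ground, Return, Cruise, Land}.

{Ground, Return, Cruise, Land}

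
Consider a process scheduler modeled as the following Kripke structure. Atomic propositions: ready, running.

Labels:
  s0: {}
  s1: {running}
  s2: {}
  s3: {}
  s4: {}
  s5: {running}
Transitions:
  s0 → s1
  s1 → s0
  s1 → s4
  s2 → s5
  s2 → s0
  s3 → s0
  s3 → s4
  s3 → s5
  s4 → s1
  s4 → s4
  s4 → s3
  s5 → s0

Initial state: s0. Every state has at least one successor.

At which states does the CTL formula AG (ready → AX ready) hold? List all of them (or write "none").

{s0, s1, s2, s3, s4, s5}

States satisfying ready → AX ready: {s0, s1, s2, s3, s4, s5}.
States satisfying AG (ready → AX ready): {s0, s1, s2, s3, s4, s5}.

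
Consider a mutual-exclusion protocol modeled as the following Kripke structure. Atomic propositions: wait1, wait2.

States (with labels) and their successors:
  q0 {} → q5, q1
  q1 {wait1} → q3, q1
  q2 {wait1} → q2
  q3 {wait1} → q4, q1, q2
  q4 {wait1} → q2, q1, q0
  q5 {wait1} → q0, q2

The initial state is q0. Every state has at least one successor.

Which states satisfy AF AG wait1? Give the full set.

{q2}

States satisfying AG wait1: {q2}.
States satisfying AF AG wait1: {q2}.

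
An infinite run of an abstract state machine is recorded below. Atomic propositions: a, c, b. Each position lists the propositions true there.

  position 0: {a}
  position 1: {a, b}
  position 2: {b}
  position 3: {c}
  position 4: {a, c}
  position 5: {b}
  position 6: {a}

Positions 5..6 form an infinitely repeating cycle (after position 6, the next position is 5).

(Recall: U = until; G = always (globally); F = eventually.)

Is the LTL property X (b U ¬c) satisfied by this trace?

Yes

The position after 0 is 1; b U ¬c is true there.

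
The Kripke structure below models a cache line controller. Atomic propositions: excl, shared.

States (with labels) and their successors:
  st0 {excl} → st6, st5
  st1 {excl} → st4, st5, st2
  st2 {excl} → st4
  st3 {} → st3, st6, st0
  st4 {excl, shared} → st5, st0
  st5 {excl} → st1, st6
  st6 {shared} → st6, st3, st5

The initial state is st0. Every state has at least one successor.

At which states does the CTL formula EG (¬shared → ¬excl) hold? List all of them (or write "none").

States satisfying ¬shared → ¬excl: {st3, st4, st6}.
States satisfying EG (¬shared → ¬excl): {st3, st6}.

{st3, st6}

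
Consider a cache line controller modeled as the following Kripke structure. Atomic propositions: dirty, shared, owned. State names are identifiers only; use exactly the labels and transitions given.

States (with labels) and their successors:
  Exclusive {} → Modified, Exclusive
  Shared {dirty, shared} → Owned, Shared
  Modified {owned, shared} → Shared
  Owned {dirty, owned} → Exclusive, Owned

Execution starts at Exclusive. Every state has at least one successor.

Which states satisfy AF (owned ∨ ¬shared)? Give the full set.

{Exclusive, Modified, Owned}

States satisfying owned ∨ ¬shared: {Exclusive, Modified, Owned}.
States satisfying AF (owned ∨ ¬shared): {Exclusive, Modified, Owned}.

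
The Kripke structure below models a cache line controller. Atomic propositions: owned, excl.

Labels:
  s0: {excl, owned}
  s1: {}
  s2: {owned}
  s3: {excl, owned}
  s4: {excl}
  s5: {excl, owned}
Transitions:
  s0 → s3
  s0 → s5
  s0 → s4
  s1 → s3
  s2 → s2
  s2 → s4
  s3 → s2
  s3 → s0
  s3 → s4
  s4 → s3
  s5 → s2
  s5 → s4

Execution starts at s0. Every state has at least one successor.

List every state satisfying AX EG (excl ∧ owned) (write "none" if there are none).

{s1, s4}

States satisfying EG (excl ∧ owned): {s0, s3}.
States satisfying AX EG (excl ∧ owned): {s1, s4}.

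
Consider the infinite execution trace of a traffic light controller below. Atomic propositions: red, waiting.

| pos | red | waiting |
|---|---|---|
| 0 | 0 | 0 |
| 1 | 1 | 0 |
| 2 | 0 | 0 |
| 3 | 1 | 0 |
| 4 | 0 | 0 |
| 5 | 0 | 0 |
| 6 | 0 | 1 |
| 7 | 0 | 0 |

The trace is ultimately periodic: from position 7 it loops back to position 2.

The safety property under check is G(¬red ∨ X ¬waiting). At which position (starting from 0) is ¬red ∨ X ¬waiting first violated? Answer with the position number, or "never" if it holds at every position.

¬red ∨ X ¬waiting holds at every position 0..7, and those are all the positions the trace ever visits, so the invariant G(¬red ∨ X ¬waiting) is never violated.

never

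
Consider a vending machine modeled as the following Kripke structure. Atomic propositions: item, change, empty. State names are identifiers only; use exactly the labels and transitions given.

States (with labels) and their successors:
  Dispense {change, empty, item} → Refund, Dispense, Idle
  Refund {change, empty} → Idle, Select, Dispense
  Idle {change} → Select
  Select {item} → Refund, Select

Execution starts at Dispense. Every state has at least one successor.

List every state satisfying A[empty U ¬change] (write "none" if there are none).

States satisfying empty: {Dispense, Refund}.
States satisfying ¬change: {Select}.
States satisfying A[empty U ¬change]: {Select}.

{Select}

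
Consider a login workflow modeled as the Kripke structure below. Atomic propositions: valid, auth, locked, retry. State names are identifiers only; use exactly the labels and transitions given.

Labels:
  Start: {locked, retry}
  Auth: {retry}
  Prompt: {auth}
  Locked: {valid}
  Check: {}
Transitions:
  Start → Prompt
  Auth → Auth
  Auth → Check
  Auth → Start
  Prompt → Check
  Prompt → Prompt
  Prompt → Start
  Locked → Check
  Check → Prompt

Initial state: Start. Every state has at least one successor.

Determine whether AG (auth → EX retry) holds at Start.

Holds

States satisfying auth → EX retry: {Start, Auth, Prompt, Locked, Check}.
States satisfying AG (auth → EX retry): {Start, Auth, Prompt, Locked, Check}.
Every state reachable from Start satisfies auth → EX retry.
Start ∈ Sat(AG (auth → EX retry)).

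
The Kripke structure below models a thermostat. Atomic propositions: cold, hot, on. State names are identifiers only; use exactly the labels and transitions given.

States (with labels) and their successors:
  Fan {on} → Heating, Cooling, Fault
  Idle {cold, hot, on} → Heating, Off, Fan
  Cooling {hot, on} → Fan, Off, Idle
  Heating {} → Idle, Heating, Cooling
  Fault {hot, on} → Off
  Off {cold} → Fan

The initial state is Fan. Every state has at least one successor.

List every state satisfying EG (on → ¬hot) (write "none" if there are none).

States satisfying on → ¬hot: {Fan, Heating, Off}.
States satisfying EG (on → ¬hot): {Fan, Heating, Off}.

{Fan, Heating, Off}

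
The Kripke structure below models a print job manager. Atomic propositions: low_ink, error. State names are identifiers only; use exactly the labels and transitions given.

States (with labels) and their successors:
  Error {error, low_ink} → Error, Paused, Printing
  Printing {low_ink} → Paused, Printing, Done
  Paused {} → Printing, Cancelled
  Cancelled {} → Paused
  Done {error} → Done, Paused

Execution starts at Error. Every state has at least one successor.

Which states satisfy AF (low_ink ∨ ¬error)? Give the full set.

States satisfying low_ink ∨ ¬error: {Error, Printing, Paused, Cancelled}.
States satisfying AF (low_ink ∨ ¬error): {Error, Printing, Paused, Cancelled}.

{Error, Printing, Paused, Cancelled}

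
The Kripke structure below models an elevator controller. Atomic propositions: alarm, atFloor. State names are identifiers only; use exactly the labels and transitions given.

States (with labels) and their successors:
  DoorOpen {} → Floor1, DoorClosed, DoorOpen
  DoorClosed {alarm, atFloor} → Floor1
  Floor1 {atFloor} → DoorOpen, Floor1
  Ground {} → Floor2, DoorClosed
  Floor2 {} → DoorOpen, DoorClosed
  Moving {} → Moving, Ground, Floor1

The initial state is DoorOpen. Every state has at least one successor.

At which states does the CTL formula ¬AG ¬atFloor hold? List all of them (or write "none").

States satisfying ¬atFloor: {DoorOpen, Ground, Floor2, Moving}.
States satisfying AG ¬atFloor: ∅.
States satisfying ¬AG ¬atFloor: {DoorOpen, DoorClosed, Floor1, Ground, Floor2, Moving}.

{DoorOpen, DoorClosed, Floor1, Ground, Floor2, Moving}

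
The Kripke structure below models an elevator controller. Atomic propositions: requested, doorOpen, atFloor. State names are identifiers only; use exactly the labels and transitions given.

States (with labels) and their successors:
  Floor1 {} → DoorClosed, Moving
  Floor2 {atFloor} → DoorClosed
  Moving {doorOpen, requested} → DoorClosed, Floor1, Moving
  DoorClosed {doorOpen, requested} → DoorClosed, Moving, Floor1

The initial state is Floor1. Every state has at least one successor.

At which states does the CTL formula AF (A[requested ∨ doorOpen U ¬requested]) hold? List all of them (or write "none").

{Floor1, Floor2}

States satisfying A[requested ∨ doorOpen U ¬requested]: {Floor1, Floor2}.
States satisfying AF (A[requested ∨ doorOpen U ¬requested]): {Floor1, Floor2}.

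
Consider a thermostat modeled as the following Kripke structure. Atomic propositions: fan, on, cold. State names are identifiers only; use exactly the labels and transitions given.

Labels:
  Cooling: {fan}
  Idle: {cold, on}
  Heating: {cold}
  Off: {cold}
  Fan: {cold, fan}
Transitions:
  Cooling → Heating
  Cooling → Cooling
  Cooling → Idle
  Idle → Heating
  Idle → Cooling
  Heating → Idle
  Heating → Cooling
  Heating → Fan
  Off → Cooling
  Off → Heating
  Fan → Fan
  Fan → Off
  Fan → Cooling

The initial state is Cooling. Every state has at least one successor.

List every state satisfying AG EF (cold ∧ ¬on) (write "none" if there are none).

{Cooling, Idle, Heating, Off, Fan}

States satisfying EF (cold ∧ ¬on): {Cooling, Idle, Heating, Off, Fan}.
States satisfying AG EF (cold ∧ ¬on): {Cooling, Idle, Heating, Off, Fan}.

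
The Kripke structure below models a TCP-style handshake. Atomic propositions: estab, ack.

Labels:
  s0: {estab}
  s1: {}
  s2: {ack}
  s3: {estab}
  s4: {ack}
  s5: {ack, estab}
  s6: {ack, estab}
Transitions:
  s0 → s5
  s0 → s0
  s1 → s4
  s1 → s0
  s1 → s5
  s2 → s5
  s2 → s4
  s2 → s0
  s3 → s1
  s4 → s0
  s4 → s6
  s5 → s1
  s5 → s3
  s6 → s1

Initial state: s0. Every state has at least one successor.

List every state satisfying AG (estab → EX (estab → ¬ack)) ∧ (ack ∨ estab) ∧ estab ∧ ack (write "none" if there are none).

States satisfying estab → EX (estab → ¬ack): {s0, s1, s2, s3, s4, s5, s6}.
States satisfying AG (estab → EX (estab → ¬ack)): {s0, s1, s2, s3, s4, s5, s6}.
States satisfying ack ∨ estab: {s0, s2, s3, s4, s5, s6}.
States satisfying estab ∧ ack: {s5, s6}.
States satisfying (ack ∨ estab) ∧ estab ∧ ack: {s5, s6}.
States satisfying AG (estab → EX (estab → ¬ack)) ∧ (ack ∨ estab) ∧ estab ∧ ack: {s5, s6}.

{s5, s6}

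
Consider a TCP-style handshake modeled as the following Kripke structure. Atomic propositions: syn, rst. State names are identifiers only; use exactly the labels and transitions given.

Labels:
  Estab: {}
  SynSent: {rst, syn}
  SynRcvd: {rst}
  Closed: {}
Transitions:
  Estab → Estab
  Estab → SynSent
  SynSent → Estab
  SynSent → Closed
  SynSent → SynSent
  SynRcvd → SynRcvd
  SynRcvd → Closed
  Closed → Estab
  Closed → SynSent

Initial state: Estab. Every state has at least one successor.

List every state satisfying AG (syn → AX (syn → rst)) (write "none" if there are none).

{Estab, SynSent, SynRcvd, Closed}

States satisfying syn → AX (syn → rst): {Estab, SynSent, SynRcvd, Closed}.
States satisfying AG (syn → AX (syn → rst)): {Estab, SynSent, SynRcvd, Closed}.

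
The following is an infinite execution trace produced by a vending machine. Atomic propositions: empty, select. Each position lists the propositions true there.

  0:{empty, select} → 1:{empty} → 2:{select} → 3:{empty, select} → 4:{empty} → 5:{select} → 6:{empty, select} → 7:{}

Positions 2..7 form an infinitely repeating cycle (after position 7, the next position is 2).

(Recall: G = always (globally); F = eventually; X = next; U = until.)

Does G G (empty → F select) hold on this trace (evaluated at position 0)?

G (empty → F select) holds at every position 0..7, and those are all positions ever visited, so G G (empty → F select) holds.

Holds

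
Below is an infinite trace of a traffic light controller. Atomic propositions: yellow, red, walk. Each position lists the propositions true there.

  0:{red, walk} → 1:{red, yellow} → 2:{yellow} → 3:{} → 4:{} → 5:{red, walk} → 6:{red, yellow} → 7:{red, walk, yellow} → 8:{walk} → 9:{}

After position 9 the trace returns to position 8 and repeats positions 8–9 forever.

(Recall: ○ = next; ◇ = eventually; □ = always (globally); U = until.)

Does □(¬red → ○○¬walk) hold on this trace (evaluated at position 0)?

¬red → ○○¬walk must hold at every position from 0 onward. It fails at position 3, so □(¬red → ○○¬walk) is false.
Positions where ¬red holds: 2, 3, 4, 8, 9.
Check ○○¬walk at each: 2→ok, 3→fails, 4→ok, 8→fails, 9→ok.

Does not hold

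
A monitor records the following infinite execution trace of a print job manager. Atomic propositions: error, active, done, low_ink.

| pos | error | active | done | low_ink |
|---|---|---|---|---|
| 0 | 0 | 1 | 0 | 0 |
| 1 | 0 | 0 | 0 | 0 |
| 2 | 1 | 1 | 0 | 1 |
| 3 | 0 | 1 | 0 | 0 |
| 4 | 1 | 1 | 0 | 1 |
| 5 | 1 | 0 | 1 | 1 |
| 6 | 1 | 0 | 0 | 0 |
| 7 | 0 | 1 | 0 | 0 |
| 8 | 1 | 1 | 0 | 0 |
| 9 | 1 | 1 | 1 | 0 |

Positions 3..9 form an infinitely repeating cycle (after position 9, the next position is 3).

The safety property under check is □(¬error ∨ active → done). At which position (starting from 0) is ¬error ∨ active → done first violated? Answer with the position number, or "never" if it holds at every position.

At position 0 the labels are {active}, so ¬error ∨ active → done is false there. This is the first violation.

0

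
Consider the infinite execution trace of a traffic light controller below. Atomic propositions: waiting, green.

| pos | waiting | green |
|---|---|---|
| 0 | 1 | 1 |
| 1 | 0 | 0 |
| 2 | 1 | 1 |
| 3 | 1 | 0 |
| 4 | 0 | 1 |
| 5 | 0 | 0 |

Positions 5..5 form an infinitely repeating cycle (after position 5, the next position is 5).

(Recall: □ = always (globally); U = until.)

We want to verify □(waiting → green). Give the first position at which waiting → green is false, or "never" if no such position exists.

Check waiting → green at each position in order: 0 ✓, 1 ✓, 2 ✓.
At position 3 the labels are {waiting}, so waiting → green is false there. This is the first violation.

3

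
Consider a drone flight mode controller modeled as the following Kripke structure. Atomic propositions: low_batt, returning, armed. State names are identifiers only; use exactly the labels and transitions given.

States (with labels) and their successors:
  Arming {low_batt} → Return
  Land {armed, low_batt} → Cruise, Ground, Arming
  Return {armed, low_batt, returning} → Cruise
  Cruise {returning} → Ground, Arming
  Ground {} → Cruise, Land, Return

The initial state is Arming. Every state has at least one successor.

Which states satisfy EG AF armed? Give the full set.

none

States satisfying AF armed: {Arming, Land, Return}.
States satisfying EG AF armed: ∅.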